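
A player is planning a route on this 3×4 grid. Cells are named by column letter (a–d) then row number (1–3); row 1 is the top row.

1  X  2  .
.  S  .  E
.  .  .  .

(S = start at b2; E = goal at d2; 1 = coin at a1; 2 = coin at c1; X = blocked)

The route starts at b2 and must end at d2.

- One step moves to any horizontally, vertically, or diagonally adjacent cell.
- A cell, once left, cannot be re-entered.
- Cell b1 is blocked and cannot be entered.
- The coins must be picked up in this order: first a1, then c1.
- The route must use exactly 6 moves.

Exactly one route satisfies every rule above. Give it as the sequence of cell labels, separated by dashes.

b2 - a1 - a2 - b3 - c2 - c1 - d2

The waypoints must appear in the order a1, c1, with no cell reused.
Route from b2: up-left 1 to a1, down 1 to a2, down-right 1 to b3, up-right 1 to c2, up 1 to c1, down-right 1 to d2 — 6 moves in all.
Check: order respected (1 at step 1, 2 at step 5); 6 moves as required.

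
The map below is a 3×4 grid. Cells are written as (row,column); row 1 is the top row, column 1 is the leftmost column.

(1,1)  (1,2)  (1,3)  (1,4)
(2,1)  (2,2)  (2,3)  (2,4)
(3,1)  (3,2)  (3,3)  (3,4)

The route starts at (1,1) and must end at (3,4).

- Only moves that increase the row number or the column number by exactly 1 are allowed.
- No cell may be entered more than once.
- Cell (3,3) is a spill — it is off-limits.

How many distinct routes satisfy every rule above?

A right/down-only route from (1,1) to (3,4) makes exactly 2 down-moves and 3 right-moves in some order.
With no other constraints that would be C(5,2) = 10 routes.
Subtract routes through each blocked cell (inclusion–exclusion for overlaps): − through (3,3): 6 → 4.
That gives 4 routes.

4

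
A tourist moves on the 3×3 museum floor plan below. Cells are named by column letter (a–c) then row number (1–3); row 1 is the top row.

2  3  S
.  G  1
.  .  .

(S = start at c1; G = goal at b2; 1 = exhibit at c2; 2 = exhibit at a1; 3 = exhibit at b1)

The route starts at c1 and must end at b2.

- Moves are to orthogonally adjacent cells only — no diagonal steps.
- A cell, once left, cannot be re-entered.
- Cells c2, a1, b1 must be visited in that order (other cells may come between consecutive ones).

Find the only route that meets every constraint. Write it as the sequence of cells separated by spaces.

The waypoints must appear in the order c2, a1, b1, with no cell reused.
Route from c1: 2× down (reaching c3), 2× left (reaching a3), 2× up (reaching a1), right to b1, down to b2 — 8 moves in all.
Check: order respected (1 at step 1, 2 at step 6, 3 at step 7).

c1 c2 c3 b3 a3 a2 a1 b1 b2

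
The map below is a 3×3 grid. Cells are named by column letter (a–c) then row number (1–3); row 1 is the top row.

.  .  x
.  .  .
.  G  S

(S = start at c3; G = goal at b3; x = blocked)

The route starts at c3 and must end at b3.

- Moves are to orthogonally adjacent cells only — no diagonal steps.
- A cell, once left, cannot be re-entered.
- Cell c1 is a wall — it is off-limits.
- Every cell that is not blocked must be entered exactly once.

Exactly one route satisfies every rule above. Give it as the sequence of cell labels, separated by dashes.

Need to visit all 8 open cells exactly once, starting at c3 and ending at b3.
Cell b1 has only two open neighbours (b2 and a1), so the path must pass straight through it: one of those is the cell it's entered from and the other is where it exits.
Route from c3: up 1 to c2, left 1 to b2, up 1 to b1, left 1 to a1, down 2 to a3, right 1 to b3 — 7 moves in all.
Check: all 8 open cells covered.

c3 - c2 - b2 - b1 - a1 - a2 - a3 - b3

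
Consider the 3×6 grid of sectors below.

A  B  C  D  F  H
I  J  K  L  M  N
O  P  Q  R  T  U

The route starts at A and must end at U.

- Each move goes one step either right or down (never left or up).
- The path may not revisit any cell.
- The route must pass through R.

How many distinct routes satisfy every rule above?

10

A right/down-only route from A to U makes exactly 2 down-moves and 5 right-moves in some order.
With no other constraints that would be C(7,2) = 21 routes.
Split at R and multiply the segment counts: A→R: 10; R→U: 1; product = 10.
That gives 10 routes.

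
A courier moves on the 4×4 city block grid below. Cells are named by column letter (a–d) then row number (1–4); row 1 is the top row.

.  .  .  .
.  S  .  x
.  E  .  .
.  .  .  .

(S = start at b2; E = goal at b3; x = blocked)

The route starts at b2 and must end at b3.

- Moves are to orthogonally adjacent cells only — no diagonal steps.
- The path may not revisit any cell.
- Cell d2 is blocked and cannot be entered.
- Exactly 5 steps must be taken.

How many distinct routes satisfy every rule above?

4

Need simple routes of exactly 5 moves from b2 to b3 (Manhattan distance 1, so 2 moves are spent on a detour and 2 undoing it).
Enumerating: b2 b1 a1 a2 a3 b3 | b2 b1 c1 c2 c3 b3 | b2 a2 a3 a4 b4 b3 | b2 c2 c3 c4 b4 b3.
That gives 4 routes.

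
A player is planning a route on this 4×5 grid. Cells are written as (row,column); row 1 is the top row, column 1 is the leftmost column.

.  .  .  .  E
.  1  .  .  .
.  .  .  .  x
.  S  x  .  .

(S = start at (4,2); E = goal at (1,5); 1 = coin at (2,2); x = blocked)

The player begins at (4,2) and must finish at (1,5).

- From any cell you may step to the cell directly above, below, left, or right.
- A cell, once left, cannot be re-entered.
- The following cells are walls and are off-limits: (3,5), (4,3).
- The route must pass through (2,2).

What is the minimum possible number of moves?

6

Any route passes through (2,2) somewhere between (4,2) and (1,5). Summing Manhattan distances along the two legs ((4,2) → (2,2) → (1,5)) gives a lower bound of 2 + 4 = 6 moves.
A route of 6 moves achieves this: (4,2) → (3,2) → (2,2) → (1,2) → (1,3) → (1,4) → (1,5).
Since 6 matches the lower bound, it is optimal.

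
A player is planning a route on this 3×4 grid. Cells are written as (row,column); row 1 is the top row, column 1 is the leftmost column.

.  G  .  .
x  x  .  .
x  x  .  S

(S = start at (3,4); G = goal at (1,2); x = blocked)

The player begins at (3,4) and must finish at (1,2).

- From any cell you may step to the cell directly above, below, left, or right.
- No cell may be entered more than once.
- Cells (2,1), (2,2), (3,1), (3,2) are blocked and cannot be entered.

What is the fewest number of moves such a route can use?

4

The Manhattan distance from (3,4) to (1,2) is |3−1| + |4−2| = 4, so at least 4 moves are needed.
A route of 4 moves achieves this: (3,4) → (2,4) → (1,4) → (1,3) → (1,2).
Since 4 matches the lower bound, it is optimal.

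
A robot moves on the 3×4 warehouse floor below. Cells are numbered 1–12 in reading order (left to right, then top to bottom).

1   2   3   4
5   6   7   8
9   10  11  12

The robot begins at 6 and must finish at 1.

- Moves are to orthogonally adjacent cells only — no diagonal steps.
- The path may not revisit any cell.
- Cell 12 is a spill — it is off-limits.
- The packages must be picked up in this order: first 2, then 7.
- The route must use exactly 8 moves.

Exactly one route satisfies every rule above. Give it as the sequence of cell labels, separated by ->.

6 -> 2 -> 3 -> 7 -> 11 -> 10 -> 9 -> 5 -> 1

The waypoints must appear in the order 2, 7, with no cell reused.
Route from 6: up to 2, right to 3, 2× down (reaching 11), 2× left (reaching 9), 2× up (reaching 1) — 8 moves in all.
Check: order respected (2 at step 1, 7 at step 3); 8 moves as required.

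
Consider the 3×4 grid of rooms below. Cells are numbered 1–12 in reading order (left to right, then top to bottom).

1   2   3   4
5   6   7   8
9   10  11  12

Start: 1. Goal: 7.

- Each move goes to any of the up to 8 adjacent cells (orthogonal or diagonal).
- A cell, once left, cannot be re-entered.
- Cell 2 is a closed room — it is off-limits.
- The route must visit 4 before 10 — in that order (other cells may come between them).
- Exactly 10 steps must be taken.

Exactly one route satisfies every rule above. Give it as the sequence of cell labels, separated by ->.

The waypoints must appear in the order 4, 10, with no cell reused.
Route from 1: 2× down (reaching 9), 2× up-right (reaching 3), right to 4, 2× down (reaching 12), 2× left (reaching 10), up-right to 7 — 10 moves in all.
Check: order respected (4 at step 5, 10 at step 9); 10 moves as required.

1 -> 5 -> 9 -> 6 -> 3 -> 4 -> 8 -> 12 -> 11 -> 10 -> 7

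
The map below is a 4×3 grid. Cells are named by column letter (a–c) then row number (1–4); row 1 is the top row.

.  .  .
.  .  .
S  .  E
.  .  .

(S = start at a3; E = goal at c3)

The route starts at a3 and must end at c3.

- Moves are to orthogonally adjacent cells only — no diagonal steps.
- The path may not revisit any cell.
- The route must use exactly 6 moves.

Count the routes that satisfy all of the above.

7

Need simple routes of exactly 6 moves from a3 to c3 (Manhattan distance 2, so 2 moves are spent on a detour and 2 undoing it).
Enumerating: a3 a2 a1 b1 b2 b3 c3 | a3 a2 a1 b1 b2 c2 c3 | a3 a2 a1 b1 c1 c2 c3 | a3 a2 b2 b1 c1 c2 c3 | a3 a2 b2 b3 b4 c4 c3 | a3 a4 b4 b3 b2 c2 c3 | a3 b3 b2 b1 c1 c2 c3.
That gives 7 routes.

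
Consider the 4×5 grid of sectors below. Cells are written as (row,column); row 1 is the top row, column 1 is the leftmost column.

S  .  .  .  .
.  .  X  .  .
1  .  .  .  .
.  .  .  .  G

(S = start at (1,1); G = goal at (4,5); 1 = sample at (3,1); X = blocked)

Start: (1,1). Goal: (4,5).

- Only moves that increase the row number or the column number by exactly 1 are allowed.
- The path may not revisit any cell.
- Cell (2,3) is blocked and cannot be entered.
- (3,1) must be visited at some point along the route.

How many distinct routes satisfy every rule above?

A right/down-only route from (1,1) to (4,5) makes exactly 3 down-moves and 4 right-moves in some order.
With no other constraints that would be C(7,3) = 35 routes.
Split at (3,1) and multiply the segment counts (each segment already excludes blocked cells): (1,1)→(3,1): 1; (3,1)→(4,5): 5; product = 5.
That gives 5 routes.

5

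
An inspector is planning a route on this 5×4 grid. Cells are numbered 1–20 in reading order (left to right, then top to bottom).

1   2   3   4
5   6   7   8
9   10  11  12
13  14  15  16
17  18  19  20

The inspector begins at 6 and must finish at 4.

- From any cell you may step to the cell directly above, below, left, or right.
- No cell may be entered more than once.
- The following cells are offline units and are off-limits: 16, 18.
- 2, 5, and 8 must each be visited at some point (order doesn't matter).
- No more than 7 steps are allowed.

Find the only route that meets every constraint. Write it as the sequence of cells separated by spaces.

Any route must reach 2, 5, and 8 and still end at 4 within 7 moves, so the order of the required stops is forced.
Route from 6: left to 5, up to 1, 2× right (reaching 3), down to 7, right to 8, up to 4 — 7 moves in all.
Check: all required cells visited; 7 ≤ 7 moves.

6 5 1 2 3 7 8 4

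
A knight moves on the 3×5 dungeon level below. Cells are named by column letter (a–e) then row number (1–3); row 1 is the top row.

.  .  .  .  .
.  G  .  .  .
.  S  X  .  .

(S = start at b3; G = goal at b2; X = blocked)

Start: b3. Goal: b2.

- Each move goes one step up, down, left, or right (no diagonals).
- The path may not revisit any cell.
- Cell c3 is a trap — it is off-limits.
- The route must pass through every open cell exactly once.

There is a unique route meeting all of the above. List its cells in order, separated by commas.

Need to visit all 14 open cells exactly once, starting at b3 and ending at b2.
Cell e3 has only two open neighbours (e2 and d3), so the path must pass straight through it: one of those is the cell it's entered from and the other is where it exits.
Route from b3: left to a3, 2× up (reaching a1), 4× right (reaching e1), 2× down (reaching e3), left to d3, up to d2, 2× left (reaching b2) — 13 moves in all.
Check: all 14 open cells covered.

b3, a3, a2, a1, b1, c1, d1, e1, e2, e3, d3, d2, c2, b2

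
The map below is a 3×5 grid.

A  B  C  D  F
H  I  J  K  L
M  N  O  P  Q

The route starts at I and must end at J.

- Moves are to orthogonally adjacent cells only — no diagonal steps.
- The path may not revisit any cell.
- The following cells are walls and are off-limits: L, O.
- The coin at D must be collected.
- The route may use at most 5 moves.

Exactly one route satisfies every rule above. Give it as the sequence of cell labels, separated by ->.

The budget equals the shortest possible length, so every move has to be on a shortest route through the required cells.
Route from I: up to B, 2× right (reaching D), down to K, left to J — 5 moves in all.
Check: all required cells visited; 5 ≤ 5 moves.

I -> B -> C -> D -> K -> J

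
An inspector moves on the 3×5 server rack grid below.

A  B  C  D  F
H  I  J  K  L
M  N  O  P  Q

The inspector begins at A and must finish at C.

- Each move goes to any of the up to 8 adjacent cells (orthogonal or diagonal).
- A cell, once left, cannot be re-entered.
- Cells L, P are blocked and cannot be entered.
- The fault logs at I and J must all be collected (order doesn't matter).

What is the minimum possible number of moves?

Any route passes through I and J in some order between A and C. Summing Chebyshev distances along each leg and taking the cheapest ordering (A → I → J → C) gives a lower bound of 1 + 1 + 1 = 3 moves.
A route of 3 moves achieves this: A → I → J → C.
Since 3 matches the lower bound, it is optimal.

3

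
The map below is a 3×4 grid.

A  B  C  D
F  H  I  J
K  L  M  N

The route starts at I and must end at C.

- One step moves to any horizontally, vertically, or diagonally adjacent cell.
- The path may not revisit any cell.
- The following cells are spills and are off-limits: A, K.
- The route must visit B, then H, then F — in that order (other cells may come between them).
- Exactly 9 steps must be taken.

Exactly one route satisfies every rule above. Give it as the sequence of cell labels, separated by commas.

The waypoints must appear in the order B, H, F, with no cell reused.
Route from I: up-left to B, down to H, left to F, down-right to L, 2× right (reaching N), 2× up (reaching D), left to C — 9 moves in all.
Check: order respected (B at step 1, H at step 2, F at step 3); 9 moves as required.

I, B, H, F, L, M, N, J, D, C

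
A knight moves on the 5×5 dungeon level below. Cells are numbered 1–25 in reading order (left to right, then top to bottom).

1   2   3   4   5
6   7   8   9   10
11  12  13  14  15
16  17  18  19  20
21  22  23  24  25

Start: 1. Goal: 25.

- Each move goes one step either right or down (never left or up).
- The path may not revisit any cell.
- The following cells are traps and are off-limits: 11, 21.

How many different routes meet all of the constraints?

55

A right/down-only route from 1 to 25 makes exactly 4 down-moves and 4 right-moves in some order.
With no other constraints that would be C(8,4) = 70 routes.
Subtract routes through each blocked cell (inclusion–exclusion for overlaps): − through 11: 15 − through 21: 1 + through 11&21: 1 → 55.
That gives 55 routes.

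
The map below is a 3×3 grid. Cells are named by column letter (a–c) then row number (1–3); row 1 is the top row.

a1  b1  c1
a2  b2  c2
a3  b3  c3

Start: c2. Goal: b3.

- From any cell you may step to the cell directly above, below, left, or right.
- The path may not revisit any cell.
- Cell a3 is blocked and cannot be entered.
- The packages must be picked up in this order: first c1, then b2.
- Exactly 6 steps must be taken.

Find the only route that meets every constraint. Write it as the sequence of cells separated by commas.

c2, c1, b1, a1, a2, b2, b3

The waypoints must appear in the order c1, b2, with no cell reused.
Route from c2: up to c1, 2× left (reaching a1), down to a2, right to b2, down to b3 — 6 moves in all.
Check: order respected (c1 at step 1, b2 at step 5); 6 moves as required.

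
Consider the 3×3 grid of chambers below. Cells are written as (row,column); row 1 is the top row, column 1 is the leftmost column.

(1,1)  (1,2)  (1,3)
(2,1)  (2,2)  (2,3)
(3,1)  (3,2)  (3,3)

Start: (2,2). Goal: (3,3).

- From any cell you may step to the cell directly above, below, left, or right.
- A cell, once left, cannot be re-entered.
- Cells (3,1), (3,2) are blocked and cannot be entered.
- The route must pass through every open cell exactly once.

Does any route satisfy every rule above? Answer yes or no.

One route that works: (2,2) → (2,1) → (1,1) → (1,2) → (1,3) → (2,3) → (3,3).

yes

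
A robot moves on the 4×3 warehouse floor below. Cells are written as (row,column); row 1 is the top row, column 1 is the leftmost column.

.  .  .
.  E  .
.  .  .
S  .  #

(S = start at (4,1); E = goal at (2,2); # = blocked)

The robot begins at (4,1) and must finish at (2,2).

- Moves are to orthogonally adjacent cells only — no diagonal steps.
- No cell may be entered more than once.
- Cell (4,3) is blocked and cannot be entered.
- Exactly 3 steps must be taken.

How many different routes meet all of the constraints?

3

Need simple routes of exactly 3 moves from (4,1) to (2,2) (Manhattan distance 3, so 0 moves are spent on a detour and 0 undoing it).
Enumerating: (4,1) (3,1) (2,1) (2,2) | (4,1) (3,1) (3,2) (2,2) | (4,1) (4,2) (3,2) (2,2).
That gives 3 routes.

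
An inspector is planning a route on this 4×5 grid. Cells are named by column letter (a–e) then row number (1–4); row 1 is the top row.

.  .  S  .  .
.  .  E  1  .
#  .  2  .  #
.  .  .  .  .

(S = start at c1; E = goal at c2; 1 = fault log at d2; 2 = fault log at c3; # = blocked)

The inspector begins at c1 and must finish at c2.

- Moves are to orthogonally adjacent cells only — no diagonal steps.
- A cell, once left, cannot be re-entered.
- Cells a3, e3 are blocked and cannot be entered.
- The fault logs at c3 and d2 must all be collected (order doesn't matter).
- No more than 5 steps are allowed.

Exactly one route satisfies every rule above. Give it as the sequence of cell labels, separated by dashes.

c1 - d1 - d2 - d3 - c3 - c2

The budget equals the shortest possible length, so every move has to be on a shortest route through the required cells.
Route from c1: right 1 to d1, down 2 to d3, left 1 to c3, up 1 to c2 — 5 moves in all.
Check: all required cells visited; 5 ≤ 5 moves.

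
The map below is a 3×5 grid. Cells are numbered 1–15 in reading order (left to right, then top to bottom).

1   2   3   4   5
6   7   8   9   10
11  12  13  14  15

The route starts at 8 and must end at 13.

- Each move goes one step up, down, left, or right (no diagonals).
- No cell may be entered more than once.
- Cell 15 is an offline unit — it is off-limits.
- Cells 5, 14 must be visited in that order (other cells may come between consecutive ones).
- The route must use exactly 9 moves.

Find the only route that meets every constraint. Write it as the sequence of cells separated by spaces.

The waypoints must appear in the order 5, 14, with no cell reused.
Route from 8: left 1 to 7, up 1 to 2, right 3 to 5, down 1 to 10, left 1 to 9, down 1 to 14, left 1 to 13 — 9 moves in all.
Check: order respected (5 at step 5, 14 at step 8); 9 moves as required.

8 7 2 3 4 5 10 9 14 13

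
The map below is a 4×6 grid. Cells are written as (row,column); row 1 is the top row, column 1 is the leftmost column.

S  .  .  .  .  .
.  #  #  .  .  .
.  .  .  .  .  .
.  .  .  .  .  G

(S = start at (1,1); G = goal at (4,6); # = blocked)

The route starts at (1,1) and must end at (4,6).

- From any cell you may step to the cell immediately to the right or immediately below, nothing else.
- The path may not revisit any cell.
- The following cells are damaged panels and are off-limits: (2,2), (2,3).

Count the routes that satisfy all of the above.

A right/down-only route from (1,1) to (4,6) makes exactly 3 down-moves and 5 right-moves in some order.
With no other constraints that would be C(8,3) = 56 routes.
Subtract routes through each blocked cell (inclusion–exclusion for overlaps): − through (2,2): 30 − through (2,3): 30 + through (2,2)&(2,3): 20 → 16.
That gives 16 routes.

16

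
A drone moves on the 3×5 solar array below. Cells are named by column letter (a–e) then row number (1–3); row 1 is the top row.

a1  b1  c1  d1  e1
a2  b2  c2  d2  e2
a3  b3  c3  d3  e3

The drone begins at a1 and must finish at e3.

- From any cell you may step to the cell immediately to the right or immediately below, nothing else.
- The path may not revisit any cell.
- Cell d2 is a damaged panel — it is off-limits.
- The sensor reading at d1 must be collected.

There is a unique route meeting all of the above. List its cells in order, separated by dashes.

a1 - b1 - c1 - d1 - e1 - e2 - e3

Moves only go right or down, so the column and row indices never decrease.
Route from a1: 4× right (reaching e1), 2× down (reaching e3) — 6 moves in all.
Check: all required cells visited.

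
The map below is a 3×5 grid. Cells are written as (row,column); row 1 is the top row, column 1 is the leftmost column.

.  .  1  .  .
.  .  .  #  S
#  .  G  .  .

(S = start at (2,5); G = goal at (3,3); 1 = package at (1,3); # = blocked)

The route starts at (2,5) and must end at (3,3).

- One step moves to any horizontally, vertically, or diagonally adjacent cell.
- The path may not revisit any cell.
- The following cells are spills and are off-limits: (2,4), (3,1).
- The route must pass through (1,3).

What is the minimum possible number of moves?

4

Any route passes through (1,3) somewhere between (2,5) and (3,3). Summing Chebyshev distances along the two legs ((2,5) → (1,3) → (3,3)) gives a lower bound of 2 + 2 = 4 moves.
A route of 4 moves achieves this: (2,5) → (1,4) → (1,3) → (2,2) → (3,3).
Since 4 matches the lower bound, it is optimal.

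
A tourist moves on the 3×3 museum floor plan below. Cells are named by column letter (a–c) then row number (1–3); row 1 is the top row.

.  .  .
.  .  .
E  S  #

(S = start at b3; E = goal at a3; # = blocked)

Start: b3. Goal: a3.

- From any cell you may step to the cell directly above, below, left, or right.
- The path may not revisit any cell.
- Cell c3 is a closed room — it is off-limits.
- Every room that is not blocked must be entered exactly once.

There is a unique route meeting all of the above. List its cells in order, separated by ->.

b3 -> b2 -> c2 -> c1 -> b1 -> a1 -> a2 -> a3

Need to visit all 8 open cells exactly once, starting at b3 and ending at a3.
Cell a1 has only two open neighbours (a2 and b1), so the path must pass straight through it: one of those is the cell it's entered from and the other is where it exits.
Route from b3: up 1 to b2, right 1 to c2, up 1 to c1, left 2 to a1, down 2 to a3 — 7 moves in all.
Check: all 8 open cells covered.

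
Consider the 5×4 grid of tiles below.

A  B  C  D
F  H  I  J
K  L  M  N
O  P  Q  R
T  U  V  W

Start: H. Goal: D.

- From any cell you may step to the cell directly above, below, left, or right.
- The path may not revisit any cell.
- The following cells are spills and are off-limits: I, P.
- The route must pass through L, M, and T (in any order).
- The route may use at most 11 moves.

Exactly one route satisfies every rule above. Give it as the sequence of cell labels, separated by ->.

H -> L -> K -> O -> T -> U -> V -> Q -> M -> N -> J -> D

The 11-move cap with required stops at L, M, T leaves no slack for detours.
Route from H: down to L, left to K, 2× down (reaching T), 2× right (reaching V), 2× up (reaching M), right to N, 2× up (reaching D) — 11 moves in all.
Check: all required cells visited; 11 ≤ 11 moves.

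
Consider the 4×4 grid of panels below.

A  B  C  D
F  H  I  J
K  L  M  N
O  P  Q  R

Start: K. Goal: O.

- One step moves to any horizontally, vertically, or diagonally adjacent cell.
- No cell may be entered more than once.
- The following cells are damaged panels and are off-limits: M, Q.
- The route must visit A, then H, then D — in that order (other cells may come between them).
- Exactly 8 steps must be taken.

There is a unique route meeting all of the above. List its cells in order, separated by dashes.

K - F - A - H - C - D - I - L - O

The waypoints must appear in the order A, H, D, with no cell reused.
Route from K: 2× up (reaching A), down-right to H, up-right to C, right to D, 3× down-left (reaching O) — 8 moves in all.
Check: order respected (A at step 2, H at step 3, D at step 5); 8 moves as required.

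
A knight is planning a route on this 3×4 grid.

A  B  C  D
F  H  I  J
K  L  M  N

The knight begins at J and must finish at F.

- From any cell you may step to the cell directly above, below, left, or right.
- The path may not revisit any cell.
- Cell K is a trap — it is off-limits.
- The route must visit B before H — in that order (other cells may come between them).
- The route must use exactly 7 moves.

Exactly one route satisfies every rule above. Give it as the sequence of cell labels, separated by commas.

The waypoints must appear in the order B, H, with no cell reused.
Route from J: down to N, left to M, 2× up (reaching C), left to B, down to H, left to F — 7 moves in all.
Check: order respected (B at step 5, H at step 6); 7 moves as required.

J, N, M, I, C, B, H, F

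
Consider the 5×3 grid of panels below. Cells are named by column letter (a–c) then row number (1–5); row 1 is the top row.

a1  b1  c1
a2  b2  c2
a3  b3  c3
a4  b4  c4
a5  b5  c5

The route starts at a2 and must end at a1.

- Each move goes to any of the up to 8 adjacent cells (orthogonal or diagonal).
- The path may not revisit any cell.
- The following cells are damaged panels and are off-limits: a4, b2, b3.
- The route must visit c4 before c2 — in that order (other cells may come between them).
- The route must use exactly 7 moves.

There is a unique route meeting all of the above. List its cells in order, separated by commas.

The waypoints must appear in the order c4, c2, with no cell reused.
Route from a2: down to a3, down-right to b4, right to c4, 2× up (reaching c2), up-left to b1, left to a1 — 7 moves in all.
Check: order respected (c4 at step 3, c2 at step 5); 7 moves as required.

a2, a3, b4, c4, c3, c2, b1, a1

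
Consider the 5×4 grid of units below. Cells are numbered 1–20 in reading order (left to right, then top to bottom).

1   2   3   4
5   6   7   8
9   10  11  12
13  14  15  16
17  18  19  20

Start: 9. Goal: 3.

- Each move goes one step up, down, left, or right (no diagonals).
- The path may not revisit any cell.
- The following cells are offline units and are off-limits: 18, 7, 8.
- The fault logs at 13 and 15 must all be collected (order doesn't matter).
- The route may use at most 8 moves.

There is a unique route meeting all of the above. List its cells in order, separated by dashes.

The 8-move cap with required stops at 13, 15 leaves no slack for detours.
Route from 9: down 1 to 13, right 2 to 15, up 1 to 11, left 1 to 10, up 2 to 2, right 1 to 3 — 8 moves in all.
Check: all required cells visited; 8 ≤ 8 moves.

9 - 13 - 14 - 15 - 11 - 10 - 6 - 2 - 3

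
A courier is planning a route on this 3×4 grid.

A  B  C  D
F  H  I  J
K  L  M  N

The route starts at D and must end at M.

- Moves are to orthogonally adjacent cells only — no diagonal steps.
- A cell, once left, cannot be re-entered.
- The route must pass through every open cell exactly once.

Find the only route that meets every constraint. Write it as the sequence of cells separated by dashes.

D - C - B - A - F - K - L - H - I - J - N - M

Need to visit all 12 open cells exactly once, starting at D and ending at M.
Route from D: 3× left (reaching A), 2× down (reaching K), right to L, up to H, 2× right (reaching J), down to N, left to M — 11 moves in all.
Check: all 12 open cells covered.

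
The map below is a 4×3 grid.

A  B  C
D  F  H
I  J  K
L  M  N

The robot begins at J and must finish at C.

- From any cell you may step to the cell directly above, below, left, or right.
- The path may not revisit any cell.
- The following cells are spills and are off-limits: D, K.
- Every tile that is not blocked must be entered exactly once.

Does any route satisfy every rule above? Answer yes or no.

Cell A has only one open neighbour but is neither the start nor the goal, so a Hamiltonian route would have to both enter and leave it through the same neighbour — impossible without revisiting.

no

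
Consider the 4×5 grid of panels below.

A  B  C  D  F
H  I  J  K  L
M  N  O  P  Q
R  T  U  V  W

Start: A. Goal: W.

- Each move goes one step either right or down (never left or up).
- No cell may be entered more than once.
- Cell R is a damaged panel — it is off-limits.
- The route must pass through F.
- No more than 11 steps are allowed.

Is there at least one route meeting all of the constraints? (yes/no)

One route that works: A → B → C → D → F → L → Q → W.

yes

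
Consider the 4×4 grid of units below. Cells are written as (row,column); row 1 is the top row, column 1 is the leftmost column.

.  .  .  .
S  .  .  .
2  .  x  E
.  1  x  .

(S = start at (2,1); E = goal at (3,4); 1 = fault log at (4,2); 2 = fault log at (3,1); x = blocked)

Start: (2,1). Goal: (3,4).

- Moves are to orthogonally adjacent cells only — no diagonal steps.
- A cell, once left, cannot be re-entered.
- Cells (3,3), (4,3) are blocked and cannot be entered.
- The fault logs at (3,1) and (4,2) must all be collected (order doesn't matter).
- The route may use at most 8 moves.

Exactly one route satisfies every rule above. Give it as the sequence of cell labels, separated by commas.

Any route must reach (3,1) and (4,2) and still end at (3,4) within 8 moves, so the order of the required stops is forced.
Route from (2,1): 2× down (reaching (4,1)), right to (4,2), 2× up (reaching (2,2)), 2× right (reaching (2,4)), down to (3,4) — 8 moves in all.
Check: all required cells visited; 8 ≤ 8 moves.

(2,1), (3,1), (4,1), (4,2), (3,2), (2,2), (2,3), (2,4), (3,4)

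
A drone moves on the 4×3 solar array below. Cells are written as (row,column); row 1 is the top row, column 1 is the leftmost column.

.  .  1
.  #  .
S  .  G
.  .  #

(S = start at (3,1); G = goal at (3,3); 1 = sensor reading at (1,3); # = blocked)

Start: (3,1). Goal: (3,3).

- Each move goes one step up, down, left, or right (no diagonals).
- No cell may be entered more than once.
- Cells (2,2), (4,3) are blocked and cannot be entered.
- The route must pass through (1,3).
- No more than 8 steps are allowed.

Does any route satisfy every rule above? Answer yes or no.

One route that works: (3,1) → (2,1) → (1,1) → (1,2) → (1,3) → (2,3) → (3,3).

yes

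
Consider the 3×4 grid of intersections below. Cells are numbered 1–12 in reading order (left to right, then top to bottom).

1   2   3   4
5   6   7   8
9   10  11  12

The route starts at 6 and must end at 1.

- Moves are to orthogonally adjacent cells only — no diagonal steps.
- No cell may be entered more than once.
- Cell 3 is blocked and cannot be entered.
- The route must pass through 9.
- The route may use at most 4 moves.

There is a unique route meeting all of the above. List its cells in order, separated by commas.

The 4-move cap with required stops at 9 leaves no slack for detours.
Route from 6: down 1 to 10, left 1 to 9, up 2 to 1 — 4 moves in all.
Check: all required cells visited; 4 ≤ 4 moves.

6, 10, 9, 5, 1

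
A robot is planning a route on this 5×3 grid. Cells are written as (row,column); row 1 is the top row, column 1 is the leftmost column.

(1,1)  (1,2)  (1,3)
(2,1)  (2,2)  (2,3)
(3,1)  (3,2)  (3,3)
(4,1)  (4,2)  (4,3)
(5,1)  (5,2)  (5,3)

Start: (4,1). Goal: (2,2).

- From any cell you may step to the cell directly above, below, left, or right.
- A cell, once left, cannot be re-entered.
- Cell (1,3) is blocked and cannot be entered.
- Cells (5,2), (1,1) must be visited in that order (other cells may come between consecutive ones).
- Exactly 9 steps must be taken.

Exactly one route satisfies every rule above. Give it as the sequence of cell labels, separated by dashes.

(4,1) - (5,1) - (5,2) - (4,2) - (3,2) - (3,1) - (2,1) - (1,1) - (1,2) - (2,2)

The waypoints must appear in the order (5,2), (1,1), with no cell reused.
Route from (4,1): down 1 to (5,1), right 1 to (5,2), up 2 to (3,2), left 1 to (3,1), up 2 to (1,1), right 1 to (1,2), down 1 to (2,2) — 9 moves in all.
Check: order respected ((5,2) at step 2, (1,1) at step 7); 9 moves as required.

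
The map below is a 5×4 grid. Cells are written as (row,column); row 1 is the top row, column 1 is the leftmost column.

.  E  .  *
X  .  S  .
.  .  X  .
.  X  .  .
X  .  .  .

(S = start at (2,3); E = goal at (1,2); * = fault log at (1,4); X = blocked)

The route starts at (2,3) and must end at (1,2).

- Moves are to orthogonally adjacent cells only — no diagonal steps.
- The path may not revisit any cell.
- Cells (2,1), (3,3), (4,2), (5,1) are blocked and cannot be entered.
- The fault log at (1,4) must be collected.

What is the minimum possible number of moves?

4

Any route passes through (1,4) somewhere between (2,3) and (1,2). Summing Manhattan distances along the two legs ((2,3) → (1,4) → (1,2)) gives a lower bound of 2 + 2 = 4 moves.
A route of 4 moves achieves this: (2,3) → (2,4) → (1,4) → (1,3) → (1,2).
Since 4 matches the lower bound, it is optimal.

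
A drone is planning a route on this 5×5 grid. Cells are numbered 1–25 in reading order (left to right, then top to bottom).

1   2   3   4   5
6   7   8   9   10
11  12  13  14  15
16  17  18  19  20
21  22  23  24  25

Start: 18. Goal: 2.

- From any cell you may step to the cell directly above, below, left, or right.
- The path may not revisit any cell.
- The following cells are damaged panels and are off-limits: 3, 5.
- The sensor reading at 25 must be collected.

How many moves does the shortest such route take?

Any route passes through 25 somewhere between 18 and 2. Summing Manhattan distances along the two legs (18 → 25 → 2) gives a lower bound of 3 + 7 = 10 moves.
A route of 10 moves achieves this: 18 → 23 → 24 → 25 → 20 → 15 → 10 → 9 → 8 → 7 → 2.
Since 10 matches the lower bound, it is optimal.

10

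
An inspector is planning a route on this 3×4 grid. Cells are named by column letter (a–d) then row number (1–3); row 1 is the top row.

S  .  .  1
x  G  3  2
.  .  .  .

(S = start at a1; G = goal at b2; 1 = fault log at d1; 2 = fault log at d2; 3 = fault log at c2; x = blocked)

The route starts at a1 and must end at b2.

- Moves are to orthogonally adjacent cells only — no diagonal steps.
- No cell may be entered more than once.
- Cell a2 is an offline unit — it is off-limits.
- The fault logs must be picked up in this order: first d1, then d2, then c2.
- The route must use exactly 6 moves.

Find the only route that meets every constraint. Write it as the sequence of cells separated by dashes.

The waypoints must appear in the order d1, d2, c2, with no cell reused.
Route from a1: right 3 to d1, down 1 to d2, left 2 to b2 — 6 moves in all.
Check: order respected (1 at step 3, 2 at step 4, 3 at step 5); 6 moves as required.

a1 - b1 - c1 - d1 - d2 - c2 - b2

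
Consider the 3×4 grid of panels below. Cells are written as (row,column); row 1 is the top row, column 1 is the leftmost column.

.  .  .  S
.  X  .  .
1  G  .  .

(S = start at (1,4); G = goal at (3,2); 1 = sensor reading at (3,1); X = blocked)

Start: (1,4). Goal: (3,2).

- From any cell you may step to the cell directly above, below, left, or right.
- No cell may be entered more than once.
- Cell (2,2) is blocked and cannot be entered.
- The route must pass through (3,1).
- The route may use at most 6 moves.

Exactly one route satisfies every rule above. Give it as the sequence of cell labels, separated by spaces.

(1,4) (1,3) (1,2) (1,1) (2,1) (3,1) (3,2)

The budget equals the shortest possible length, so every move has to be on a shortest route through the required cells.
Route from (1,4): left 3 to (1,1), down 2 to (3,1), right 1 to (3,2) — 6 moves in all.
Check: all required cells visited; 6 ≤ 6 moves.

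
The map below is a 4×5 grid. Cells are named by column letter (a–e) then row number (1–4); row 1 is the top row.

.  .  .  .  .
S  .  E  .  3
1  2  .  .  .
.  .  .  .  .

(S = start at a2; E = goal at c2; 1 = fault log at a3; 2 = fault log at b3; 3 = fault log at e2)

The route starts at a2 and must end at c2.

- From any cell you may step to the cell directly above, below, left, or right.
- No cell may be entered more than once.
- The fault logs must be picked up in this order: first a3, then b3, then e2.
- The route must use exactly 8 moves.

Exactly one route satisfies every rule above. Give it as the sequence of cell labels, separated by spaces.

a2 a3 b3 c3 d3 e3 e2 d2 c2

The waypoints must appear in the order a3, b3, e2, with no cell reused.
Route from a2: down to a3, 4× right (reaching e3), up to e2, 2× left (reaching c2) — 8 moves in all.
Check: order respected (1 at step 1, 2 at step 2, 3 at step 6); 8 moves as required.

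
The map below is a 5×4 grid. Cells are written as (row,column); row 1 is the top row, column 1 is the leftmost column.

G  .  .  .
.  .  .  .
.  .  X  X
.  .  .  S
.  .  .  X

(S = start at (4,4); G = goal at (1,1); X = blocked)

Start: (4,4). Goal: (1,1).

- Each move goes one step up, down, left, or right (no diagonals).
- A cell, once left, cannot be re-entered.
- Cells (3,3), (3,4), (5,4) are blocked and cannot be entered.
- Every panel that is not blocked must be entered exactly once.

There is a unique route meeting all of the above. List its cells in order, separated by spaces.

Need to visit all 17 open cells exactly once, starting at (4,4) and ending at (1,1).
Cell (5,3) has only two open neighbours ((4,3) and (5,2)), so the path must pass straight through it: one of those is the cell it's entered from and the other is where it exits.
Route from (4,4): left to (4,3), down to (5,3), 2× left (reaching (5,1)), up to (4,1), right to (4,2), up to (3,2), left to (3,1), up to (2,1), 3× right (reaching (2,4)), up to (1,4), 3× left (reaching (1,1)) — 16 moves in all.
Check: all 17 open cells covered.

(4,4) (4,3) (5,3) (5,2) (5,1) (4,1) (4,2) (3,2) (3,1) (2,1) (2,2) (2,3) (2,4) (1,4) (1,3) (1,2) (1,1)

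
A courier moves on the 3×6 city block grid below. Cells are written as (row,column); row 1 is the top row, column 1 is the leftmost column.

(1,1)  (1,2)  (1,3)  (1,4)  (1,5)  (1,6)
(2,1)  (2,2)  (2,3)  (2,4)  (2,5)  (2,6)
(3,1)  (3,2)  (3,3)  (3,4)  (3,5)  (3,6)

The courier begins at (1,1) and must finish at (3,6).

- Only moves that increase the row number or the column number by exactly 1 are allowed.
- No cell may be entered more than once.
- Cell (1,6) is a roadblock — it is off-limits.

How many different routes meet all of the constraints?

20

A right/down-only route from (1,1) to (3,6) makes exactly 2 down-moves and 5 right-moves in some order.
With no other constraints that would be C(7,2) = 21 routes.
Subtract routes through each blocked cell (inclusion–exclusion for overlaps): − through (1,6): 1 → 20.
That gives 20 routes.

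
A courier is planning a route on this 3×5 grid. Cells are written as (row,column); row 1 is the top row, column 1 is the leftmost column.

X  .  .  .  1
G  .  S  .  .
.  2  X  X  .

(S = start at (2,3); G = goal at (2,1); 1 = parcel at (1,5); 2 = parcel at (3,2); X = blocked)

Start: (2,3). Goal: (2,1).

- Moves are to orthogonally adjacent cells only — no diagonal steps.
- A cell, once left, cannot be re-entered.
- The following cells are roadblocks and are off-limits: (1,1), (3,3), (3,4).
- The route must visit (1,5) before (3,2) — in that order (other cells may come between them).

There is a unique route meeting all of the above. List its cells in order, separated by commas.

The waypoints must appear in the order (1,5), (3,2), with no cell reused.
Route from (2,3): right 2 to (2,5), up 1 to (1,5), left 3 to (1,2), down 2 to (3,2), left 1 to (3,1), up 1 to (2,1) — 10 moves in all.
Check: order respected (1 at step 3, 2 at step 8).

(2,3), (2,4), (2,5), (1,5), (1,4), (1,3), (1,2), (2,2), (3,2), (3,1), (2,1)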